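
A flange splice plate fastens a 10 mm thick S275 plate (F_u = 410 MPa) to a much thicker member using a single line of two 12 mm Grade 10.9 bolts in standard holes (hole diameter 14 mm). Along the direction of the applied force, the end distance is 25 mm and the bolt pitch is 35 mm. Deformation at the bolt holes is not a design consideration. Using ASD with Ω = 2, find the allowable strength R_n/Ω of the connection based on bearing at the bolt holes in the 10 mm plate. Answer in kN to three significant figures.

120 kN

Per bolt r_n = 1.5 l_c t F_u ≤ 3.0 d t F_u; upper limit = 3.0 × 12 × 10 × 410 / 1000 = 147.6 kN.
Edge bolt: l_c = 25 − 14/2 = 18 mm → 1.5 × 18 × 10 × 410 / 1000 = 110.7 → r_n = 110.7 kN.
Interior bolts: l_c = 35 − 14 = 21 mm → 1.5 × 21 × 10 × 410 / 1000 = 129.2 → r_n = 129.2 kN.
R_n = 1 × 110.7 + 1 × 129.2 = 239.9 kN.
Allowable strength R_n/Ω = 239.9 / 2 = 120 kN.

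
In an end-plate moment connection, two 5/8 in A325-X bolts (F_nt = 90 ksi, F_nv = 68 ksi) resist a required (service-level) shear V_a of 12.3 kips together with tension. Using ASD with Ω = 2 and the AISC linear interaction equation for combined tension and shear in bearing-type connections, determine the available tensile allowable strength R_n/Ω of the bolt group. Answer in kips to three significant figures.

A_b = π·0.625²/4 = 0.3068 in²; f_rv = 12.3 / (2 × 0.3068) = 20.05 ksi.
F'_nt = 1.3 F_nt − (Ω F_nt / F_nv) f_rv = 1.3·90 − (2·90/68)·20.05 = 63.94 ksi, capped at F_nt → F'_nt = 63.94 ksi.
R_n = F'_nt · A_b · n = 63.94 × 0.3068 × 2 = 39.23 kips.
Allowable strength R_n/Ω = 39.23 / 2 = 19.6 kips.

19.6 kips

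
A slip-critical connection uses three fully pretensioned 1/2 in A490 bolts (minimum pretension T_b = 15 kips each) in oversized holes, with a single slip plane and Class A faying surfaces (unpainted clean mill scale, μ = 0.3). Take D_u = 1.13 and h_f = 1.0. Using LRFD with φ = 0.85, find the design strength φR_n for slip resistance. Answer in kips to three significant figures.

13 kips

R_n = μ · D_u · h_f · T_b · n_s · n_b = 0.3 × 1.13 × 1.0 × 15 × 1 × 3 = 15.25 kips.
Design strength φR_n = 0.85 × 15.25 = 13 kips.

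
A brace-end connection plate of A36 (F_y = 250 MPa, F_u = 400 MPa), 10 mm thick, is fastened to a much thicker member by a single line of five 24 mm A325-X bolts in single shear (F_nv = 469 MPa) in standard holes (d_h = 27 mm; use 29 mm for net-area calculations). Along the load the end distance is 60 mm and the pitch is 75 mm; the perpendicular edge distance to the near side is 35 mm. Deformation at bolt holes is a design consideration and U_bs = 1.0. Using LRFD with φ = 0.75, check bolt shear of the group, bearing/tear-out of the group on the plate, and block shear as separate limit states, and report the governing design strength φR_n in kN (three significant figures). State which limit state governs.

466 kN (block shear governs)

Bolt shear: A_b = π·24²/4 = 452.4 mm²; R_n = 469 × 452.4 × 5 × 1 / 1000 = 1061 kN → 0.75 × 1061 = 796 kN.
Bearing: edge l_c = 46.5, r_n = 223.2 kN; interior l_c = 48, r_n = 230.4 kN; R_n = 223.2 + 4·230.4 = 1145 kN → 859 kN.
Block shear: A_gv = 3600, A_nv = 2295, A_nt = 205 mm²; R_n = min(0.6F_uA_nv, 0.6F_yA_gv) + U_bs·F_u·A_nt = 622 kN → 466 kN.
Block shear governs: 466 kN.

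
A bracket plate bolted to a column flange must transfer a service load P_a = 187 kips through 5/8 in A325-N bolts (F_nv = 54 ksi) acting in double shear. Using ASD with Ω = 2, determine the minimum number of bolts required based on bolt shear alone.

A_b = π·0.625²/4 = 0.3068 in².
Per-bolt allowable strength R_n/Ω = 54 × 0.3068 × 2 / 2 = 16.57 kips.
n ≥ 187 / 16.57 = 11.29 → use 12 bolts.

12 bolts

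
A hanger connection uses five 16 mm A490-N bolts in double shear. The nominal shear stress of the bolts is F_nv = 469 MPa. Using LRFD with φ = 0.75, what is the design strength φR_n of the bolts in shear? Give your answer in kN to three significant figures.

707 kN

A_b = π × 16² / 4 = 201.1 mm².
R_n = F_nv · A_b · n · n_s = 469 × 201.1 × 5 × 2 / 1000 = 943 kN.
Design strength φR_n = 0.75 × 943 = 707 kN.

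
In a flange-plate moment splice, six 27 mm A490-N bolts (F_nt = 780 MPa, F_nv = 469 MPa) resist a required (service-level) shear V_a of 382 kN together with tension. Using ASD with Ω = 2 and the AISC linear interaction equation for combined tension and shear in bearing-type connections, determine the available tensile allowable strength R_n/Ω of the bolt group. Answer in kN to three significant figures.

1110 kN

A_b = π·27²/4 = 572.6 mm²; f_rv = 382 × 1000 / (6 × 572.6) = 111.2 MPa.
F'_nt = 1.3 F_nt − (Ω F_nt / F_nv) f_rv = 1.3·780 − (2·780/469)·111.2 = 644.1 MPa, capped at F_nt → F'_nt = 644.1 MPa.
R_n = F'_nt · A_b · n = 644.1 × 572.6 × 6 / 1000 = 2213 kN.
Allowable strength R_n/Ω = 2213 / 2 = 1110 kN.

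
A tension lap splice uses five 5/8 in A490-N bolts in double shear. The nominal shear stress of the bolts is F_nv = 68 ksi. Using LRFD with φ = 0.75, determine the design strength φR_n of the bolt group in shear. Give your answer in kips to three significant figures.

A_b = π × 0.625² / 4 = 0.3068 in².
R_n = F_nv · A_b · n · n_s = 68 × 0.3068 × 5 × 2 = 208.6 kips.
Design strength φR_n = 0.75 × 208.6 = 156 kips.

156 kips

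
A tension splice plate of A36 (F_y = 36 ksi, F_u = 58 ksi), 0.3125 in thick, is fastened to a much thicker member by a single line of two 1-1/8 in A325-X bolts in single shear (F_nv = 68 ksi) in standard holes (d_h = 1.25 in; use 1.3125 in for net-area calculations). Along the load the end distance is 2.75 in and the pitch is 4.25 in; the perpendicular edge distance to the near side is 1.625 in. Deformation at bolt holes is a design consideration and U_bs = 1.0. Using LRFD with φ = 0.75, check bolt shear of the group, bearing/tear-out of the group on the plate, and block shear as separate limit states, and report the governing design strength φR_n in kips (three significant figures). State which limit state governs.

Bolt shear: A_b = π·1.125²/4 = 0.994 in²; R_n = 68 × 0.994 × 2 × 1 = 135.2 kips → 0.75 × 135.2 = 101 kips.
Bearing: edge l_c = 2.125, r_n = 46.22 kips; interior l_c = 3, r_n = 48.94 kips; R_n = 46.22 + 1·48.94 = 95.16 kips → 71.4 kips.
Block shear: A_gv = 2.188, A_nv = 1.572, A_nt = 0.3027 in²; R_n = min(0.6F_uA_nv, 0.6F_yA_gv) + U_bs·F_u·A_nt = 64.81 kips → 48.6 kips.
Block shear governs: 48.6 kips.

48.6 kips (block shear governs)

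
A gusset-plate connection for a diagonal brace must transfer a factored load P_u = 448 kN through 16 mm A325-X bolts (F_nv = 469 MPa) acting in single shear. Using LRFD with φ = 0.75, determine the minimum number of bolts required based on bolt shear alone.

A_b = π·16²/4 = 201.1 mm².
Per-bolt design strength φR_n = 0.75 × 469 × 201.1 × 1 / 1000 = 70.72 kN.
n ≥ 448 / 70.72 = 6.335 → use 7 bolts.

7 bolts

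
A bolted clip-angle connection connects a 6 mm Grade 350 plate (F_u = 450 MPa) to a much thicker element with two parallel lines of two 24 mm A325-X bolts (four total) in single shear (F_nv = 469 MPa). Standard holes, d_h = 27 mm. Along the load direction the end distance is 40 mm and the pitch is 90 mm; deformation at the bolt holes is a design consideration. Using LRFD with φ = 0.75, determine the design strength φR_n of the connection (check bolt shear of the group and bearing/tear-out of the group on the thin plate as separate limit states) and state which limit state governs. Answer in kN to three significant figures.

Bolt shear: A_b = π·24²/4 = 452.4 mm²; R_n = 469 × 452.4 × 4 × 1 / 1000 = 848.7 kN → 0.75 × 848.7 = 637 kN.
Bearing (1.2 l_c t F_u ≤ 2.4 d t F_u): upper limit = 2.4·24·6·450 / 1000 = 155.5 kN.
  Edge l_c = 40 − 27/2 = 26.5 → r_n = 85.86 kN; interior l_c = 90 − 27 = 63 → r_n = 155.5 kN.
  R_n,bearing = 2·85.86 + 2·155.5 = 482.8 kN → 0.75 × 482.8 = 362 kN.
Bearing governs: 362 kN.

362 kN (bearing governs)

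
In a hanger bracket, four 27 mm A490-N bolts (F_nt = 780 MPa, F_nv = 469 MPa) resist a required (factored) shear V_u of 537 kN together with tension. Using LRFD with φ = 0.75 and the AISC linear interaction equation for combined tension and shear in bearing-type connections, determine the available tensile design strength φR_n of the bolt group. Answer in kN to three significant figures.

849 kN

A_b = π·27²/4 = 572.6 mm²; f_rv = 537 × 1000 / (4 × 572.6) = 234.5 MPa.
F'_nt = 1.3 F_nt − (F_nt / φF_nv) f_rv = 1.3·780 − (780/(0.75·469))·234.5 = 494.1 MPa, capped at F_nt → F'_nt = 494.1 MPa.
R_n = F'_nt · A_b · n = 494.1 × 572.6 × 4 / 1000 = 1131 kN.
Design strength φR_n = 0.75 × 1131 = 849 kN.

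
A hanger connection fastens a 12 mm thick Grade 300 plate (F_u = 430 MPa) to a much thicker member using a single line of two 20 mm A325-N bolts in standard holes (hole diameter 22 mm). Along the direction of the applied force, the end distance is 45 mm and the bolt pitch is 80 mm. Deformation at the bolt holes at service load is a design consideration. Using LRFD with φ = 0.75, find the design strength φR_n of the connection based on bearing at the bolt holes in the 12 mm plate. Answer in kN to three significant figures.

Per bolt r_n = 1.2 l_c t F_u ≤ 2.4 d t F_u; upper limit = 2.4 × 20 × 12 × 430 / 1000 = 247.7 kN.
Edge bolt: l_c = 45 − 22/2 = 34 mm → 1.2 × 34 × 12 × 430 / 1000 = 210.5 → r_n = 210.5 kN.
Interior bolts: l_c = 80 − 22 = 58 mm → 1.2 × 58 × 12 × 430 / 1000 = 359.1 → r_n = 247.7 kN.
R_n = 1 × 210.5 + 1 × 247.7 = 458.2 kN.
Design strength φR_n = 0.75 × 458.2 = 344 kN.

344 kN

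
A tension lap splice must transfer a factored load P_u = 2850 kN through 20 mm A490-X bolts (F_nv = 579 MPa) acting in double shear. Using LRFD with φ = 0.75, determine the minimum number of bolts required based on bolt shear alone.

A_b = π·20²/4 = 314.2 mm².
Per-bolt design strength φR_n = 0.75 × 579 × 314.2 × 2 / 1000 = 272.8 kN.
n ≥ 2850 / 272.8 = 10.45 → use 11 bolts.

11 bolts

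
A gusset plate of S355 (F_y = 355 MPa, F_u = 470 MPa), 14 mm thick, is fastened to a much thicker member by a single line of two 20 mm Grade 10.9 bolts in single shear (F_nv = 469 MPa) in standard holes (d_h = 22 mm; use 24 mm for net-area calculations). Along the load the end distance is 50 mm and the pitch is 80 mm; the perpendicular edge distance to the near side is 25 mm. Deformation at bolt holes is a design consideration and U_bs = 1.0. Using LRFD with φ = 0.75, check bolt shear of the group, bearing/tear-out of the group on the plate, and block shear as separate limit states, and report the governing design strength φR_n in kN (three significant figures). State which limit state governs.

221 kN (bolt shear governs)

Bolt shear: A_b = π·20²/4 = 314.2 mm²; R_n = 469 × 314.2 × 2 × 1 / 1000 = 294.7 kN → 0.75 × 294.7 = 221 kN.
Bearing: edge l_c = 39, r_n = 307.9 kN; interior l_c = 58, r_n = 315.8 kN; R_n = 307.9 + 1·315.8 = 623.8 kN → 468 kN.
Block shear: A_gv = 1820, A_nv = 1316, A_nt = 182 mm²; R_n = min(0.6F_uA_nv, 0.6F_yA_gv) + U_bs·F_u·A_nt = 456.7 kN → 342 kN.
Bolt shear governs: 221 kN.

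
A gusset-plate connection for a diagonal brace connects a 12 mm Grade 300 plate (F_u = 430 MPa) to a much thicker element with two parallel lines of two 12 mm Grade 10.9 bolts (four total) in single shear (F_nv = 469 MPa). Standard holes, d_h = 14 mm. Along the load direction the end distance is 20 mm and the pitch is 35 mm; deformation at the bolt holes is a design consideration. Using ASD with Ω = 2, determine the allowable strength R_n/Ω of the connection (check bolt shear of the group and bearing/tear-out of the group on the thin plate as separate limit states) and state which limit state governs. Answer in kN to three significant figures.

Bolt shear: A_b = π·12²/4 = 113.1 mm²; R_n = 469 × 113.1 × 4 × 1 / 1000 = 212.2 kN → 212.2 / 2 = 106 kN.
Bearing (1.2 l_c t F_u ≤ 2.4 d t F_u): upper limit = 2.4·12·12·430 / 1000 = 148.6 kN.
  Edge l_c = 20 − 14/2 = 13 → r_n = 80.5 kN; interior l_c = 35 − 14 = 21 → r_n = 130 kN.
  R_n,bearing = 2·80.5 + 2·130 = 421.1 kN → 421.1 / 2 = 211 kN.
Bolt shear governs: 106 kN.

106 kN (bolt shear governs)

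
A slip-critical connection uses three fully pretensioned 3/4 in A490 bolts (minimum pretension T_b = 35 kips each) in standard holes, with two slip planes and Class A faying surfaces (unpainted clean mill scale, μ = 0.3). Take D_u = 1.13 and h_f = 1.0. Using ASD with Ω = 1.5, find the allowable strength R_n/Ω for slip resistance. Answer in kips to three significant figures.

47.5 kips

R_n = μ · D_u · h_f · T_b · n_s · n_b = 0.3 × 1.13 × 1.0 × 35 × 2 × 3 = 71.19 kips.
Allowable strength R_n/Ω = 71.19 / 1.5 = 47.5 kips.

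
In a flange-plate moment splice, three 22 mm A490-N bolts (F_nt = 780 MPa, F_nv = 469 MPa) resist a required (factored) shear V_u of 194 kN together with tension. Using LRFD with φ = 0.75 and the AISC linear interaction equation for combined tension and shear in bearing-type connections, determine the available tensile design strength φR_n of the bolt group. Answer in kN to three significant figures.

A_b = π·22²/4 = 380.1 mm²; f_rv = 194 × 1000 / (3 × 380.1) = 170.1 MPa.
F'_nt = 1.3 F_nt − (F_nt / φF_nv) f_rv = 1.3·780 − (780/(0.75·469))·170.1 = 636.8 MPa, capped at F_nt → F'_nt = 636.8 MPa.
R_n = F'_nt · A_b · n = 636.8 × 380.1 × 3 / 1000 = 726.2 kN.
Design strength φR_n = 0.75 × 726.2 = 545 kN.

545 kN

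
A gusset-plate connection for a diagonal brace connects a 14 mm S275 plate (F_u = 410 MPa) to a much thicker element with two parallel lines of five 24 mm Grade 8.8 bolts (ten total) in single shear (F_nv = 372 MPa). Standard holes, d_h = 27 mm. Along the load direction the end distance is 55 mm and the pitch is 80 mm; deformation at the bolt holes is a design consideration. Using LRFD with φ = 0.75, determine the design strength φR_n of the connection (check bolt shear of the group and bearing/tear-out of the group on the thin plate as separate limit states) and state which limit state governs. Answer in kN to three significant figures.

Bolt shear: A_b = π·24²/4 = 452.4 mm²; R_n = 372 × 452.4 × 10 × 1 / 1000 = 1683 kN → 0.75 × 1683 = 1260 kN.
Bearing (1.2 l_c t F_u ≤ 2.4 d t F_u): upper limit = 2.4·24·14·410 / 1000 = 330.6 kN.
  Edge l_c = 55 − 27/2 = 41.5 → r_n = 285.9 kN; interior l_c = 80 − 27 = 53 → r_n = 330.6 kN.
  R_n,bearing = 2·285.9 + 8·330.6 = 3217 kN → 0.75 × 3217 = 2410 kN.
Bolt shear governs: 1260 kN.

1260 kN (bolt shear governs)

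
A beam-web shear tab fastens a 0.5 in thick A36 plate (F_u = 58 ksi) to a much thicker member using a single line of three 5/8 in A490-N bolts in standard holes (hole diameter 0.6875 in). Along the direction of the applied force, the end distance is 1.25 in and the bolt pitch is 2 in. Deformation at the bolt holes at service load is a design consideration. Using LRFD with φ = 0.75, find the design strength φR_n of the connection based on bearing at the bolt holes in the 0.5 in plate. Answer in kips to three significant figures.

Per bolt r_n = 1.2 l_c t F_u ≤ 2.4 d t F_u; upper limit = 2.4 × 0.625 × 0.5 × 58 = 43.5 kips.
Edge bolt: l_c = 1.25 − 0.6875/2 = 0.9062 in → 1.2 × 0.9062 × 0.5 × 58 = 31.54 → r_n = 31.54 kips.
Interior bolts: l_c = 2 − 0.6875 = 1.312 in → 1.2 × 1.312 × 0.5 × 58 = 45.67 → r_n = 43.5 kips.
R_n = 1 × 31.54 + 2 × 43.5 = 118.5 kips.
Design strength φR_n = 0.75 × 118.5 = 88.9 kips.

88.9 kips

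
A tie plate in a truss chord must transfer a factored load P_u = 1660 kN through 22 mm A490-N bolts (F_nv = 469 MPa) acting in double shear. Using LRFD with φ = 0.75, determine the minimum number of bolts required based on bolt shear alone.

A_b = π·22²/4 = 380.1 mm².
Per-bolt design strength φR_n = 0.75 × 469 × 380.1 × 2 / 1000 = 267.4 kN.
n ≥ 1660 / 267.4 = 6.207 → use 7 bolts.

7 bolts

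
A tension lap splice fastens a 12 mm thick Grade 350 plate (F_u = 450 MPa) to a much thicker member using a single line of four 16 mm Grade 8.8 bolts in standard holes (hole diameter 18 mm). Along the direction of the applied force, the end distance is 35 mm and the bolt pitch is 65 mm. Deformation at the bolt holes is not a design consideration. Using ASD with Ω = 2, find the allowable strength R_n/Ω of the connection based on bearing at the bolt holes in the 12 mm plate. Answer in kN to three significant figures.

494 kN

Per bolt r_n = 1.5 l_c t F_u ≤ 3.0 d t F_u; upper limit = 3.0 × 16 × 12 × 450 / 1000 = 259.2 kN.
Edge bolt: l_c = 35 − 18/2 = 26 mm → 1.5 × 26 × 12 × 450 / 1000 = 210.6 → r_n = 210.6 kN.
Interior bolts: l_c = 65 − 18 = 47 mm → 1.5 × 47 × 12 × 450 / 1000 = 380.7 → r_n = 259.2 kN.
R_n = 1 × 210.6 + 3 × 259.2 = 988.2 kN.
Allowable strength R_n/Ω = 988.2 / 2 = 494 kN.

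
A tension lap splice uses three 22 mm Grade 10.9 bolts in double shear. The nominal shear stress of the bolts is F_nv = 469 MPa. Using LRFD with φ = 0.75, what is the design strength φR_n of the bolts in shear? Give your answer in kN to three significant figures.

A_b = π × 22² / 4 = 380.1 mm².
R_n = F_nv · A_b · n · n_s = 469 × 380.1 × 3 × 2 / 1000 = 1070 kN.
Design strength φR_n = 0.75 × 1070 = 802 kN.

802 kN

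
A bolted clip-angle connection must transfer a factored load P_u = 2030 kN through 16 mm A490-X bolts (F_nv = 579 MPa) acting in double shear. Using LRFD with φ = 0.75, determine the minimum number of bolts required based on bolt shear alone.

12 bolts

A_b = π·16²/4 = 201.1 mm².
Per-bolt design strength φR_n = 0.75 × 579 × 201.1 × 2 / 1000 = 174.6 kN.
n ≥ 2030 / 174.6 = 11.63 → use 12 bolts.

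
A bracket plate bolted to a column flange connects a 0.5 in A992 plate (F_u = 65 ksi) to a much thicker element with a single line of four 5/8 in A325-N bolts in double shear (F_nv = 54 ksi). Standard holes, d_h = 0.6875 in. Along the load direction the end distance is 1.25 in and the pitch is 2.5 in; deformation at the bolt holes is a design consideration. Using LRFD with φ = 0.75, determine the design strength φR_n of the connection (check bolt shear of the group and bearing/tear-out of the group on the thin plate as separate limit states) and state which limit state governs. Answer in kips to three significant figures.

99.4 kips (bolt shear governs)

Bolt shear: A_b = π·0.625²/4 = 0.3068 in²; R_n = 54 × 0.3068 × 4 × 2 = 132.5 kips → 0.75 × 132.5 = 99.4 kips.
Bearing (1.2 l_c t F_u ≤ 2.4 d t F_u): upper limit = 2.4·0.625·0.5·65 = 48.75 kips.
  Edge l_c = 1.25 − 0.6875/2 = 0.9062 → r_n = 35.34 kips; interior l_c = 2.5 − 0.6875 = 1.812 → r_n = 48.75 kips.
  R_n,bearing = 1·35.34 + 3·48.75 = 181.6 kips → 0.75 × 181.6 = 136 kips.
Bolt shear governs: 99.4 kips.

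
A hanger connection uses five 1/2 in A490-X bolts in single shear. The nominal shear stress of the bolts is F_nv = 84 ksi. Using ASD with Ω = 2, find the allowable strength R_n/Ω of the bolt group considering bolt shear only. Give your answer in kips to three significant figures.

41.2 kips

A_b = π × 0.5² / 4 = 0.1963 in².
R_n = F_nv · A_b · n · n_s = 84 × 0.1963 × 5 × 1 = 82.47 kips.
Allowable strength R_n/Ω = 82.47 / 2 = 41.2 kips.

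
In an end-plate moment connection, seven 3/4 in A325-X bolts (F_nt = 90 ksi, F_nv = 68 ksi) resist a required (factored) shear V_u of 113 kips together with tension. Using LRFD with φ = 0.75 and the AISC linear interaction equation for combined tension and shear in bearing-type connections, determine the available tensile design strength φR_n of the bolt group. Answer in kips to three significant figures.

A_b = π·0.75²/4 = 0.4418 in²; f_rv = 113 / (7 × 0.4418) = 36.54 ksi.
F'_nt = 1.3 F_nt − (F_nt / φF_nv) f_rv = 1.3·90 − (90/(0.75·68))·36.54 = 52.52 ksi, capped at F_nt → F'_nt = 52.52 ksi.
R_n = F'_nt · A_b · n = 52.52 × 0.4418 × 7 = 162.4 kips.
Design strength φR_n = 0.75 × 162.4 = 122 kips.

122 kips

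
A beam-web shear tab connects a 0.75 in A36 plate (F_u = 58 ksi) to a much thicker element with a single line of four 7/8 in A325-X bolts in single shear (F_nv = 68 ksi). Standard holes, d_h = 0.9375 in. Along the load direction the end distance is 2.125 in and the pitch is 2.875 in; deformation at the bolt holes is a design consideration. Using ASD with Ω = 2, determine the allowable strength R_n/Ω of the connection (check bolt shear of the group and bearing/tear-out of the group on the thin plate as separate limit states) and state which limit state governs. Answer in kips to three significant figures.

Bolt shear: A_b = π·0.875²/4 = 0.6013 in²; R_n = 68 × 0.6013 × 4 × 1 = 163.6 kips → 163.6 / 2 = 81.8 kips.
Bearing (1.2 l_c t F_u ≤ 2.4 d t F_u): upper limit = 2.4·0.875·0.75·58 = 91.35 kips.
  Edge l_c = 2.125 − 0.9375/2 = 1.656 → r_n = 86.46 kips; interior l_c = 2.875 − 0.9375 = 1.938 → r_n = 91.35 kips.
  R_n,bearing = 1·86.46 + 3·91.35 = 360.5 kips → 360.5 / 2 = 180 kips.
Bolt shear governs: 81.8 kips.

81.8 kips (bolt shear governs)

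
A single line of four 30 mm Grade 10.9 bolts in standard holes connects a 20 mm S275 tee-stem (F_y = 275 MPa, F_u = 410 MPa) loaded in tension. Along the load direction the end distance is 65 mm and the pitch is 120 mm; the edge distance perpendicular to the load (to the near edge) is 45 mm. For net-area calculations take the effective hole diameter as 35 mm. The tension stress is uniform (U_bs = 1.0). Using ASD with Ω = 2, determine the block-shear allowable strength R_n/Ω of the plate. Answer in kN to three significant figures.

814 kN

Shear plane L_v = 65 + 3·120 = 425 mm; A_gv = 425 × 20 = 8500 mm².
A_nv = (425 − 3.5·35) × 20 = 6050 mm².
A_nt = (45 − 0.5·35) × 20 = 550 mm².
0.6 F_u A_nv = 1488 kN; 0.6 F_y A_gv = 1402 kN → shear yielding governs the shear term.
R_n = 1402 + 1.0 × 410 × 550 / 1000 = 1628 kN.
Allowable strength R_n/Ω = 1628 / 2 = 814 kN.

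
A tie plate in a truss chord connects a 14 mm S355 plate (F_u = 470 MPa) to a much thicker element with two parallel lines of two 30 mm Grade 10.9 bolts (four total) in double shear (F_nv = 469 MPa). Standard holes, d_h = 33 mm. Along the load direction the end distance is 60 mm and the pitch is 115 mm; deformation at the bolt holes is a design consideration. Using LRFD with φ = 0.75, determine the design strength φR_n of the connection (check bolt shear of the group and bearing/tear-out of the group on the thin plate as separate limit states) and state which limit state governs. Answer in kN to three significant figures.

1230 kN (bearing governs)

Bolt shear: A_b = π·30²/4 = 706.9 mm²; R_n = 469 × 706.9 × 4 × 2 / 1000 = 2652 kN → 0.75 × 2652 = 1990 kN.
Bearing (1.2 l_c t F_u ≤ 2.4 d t F_u): upper limit = 2.4·30·14·470 / 1000 = 473.8 kN.
  Edge l_c = 60 − 33/2 = 43.5 → r_n = 343.5 kN; interior l_c = 115 − 33 = 82 → r_n = 473.8 kN.
  R_n,bearing = 2·343.5 + 2·473.8 = 1634 kN → 0.75 × 1634 = 1230 kN.
Bearing governs: 1230 kN.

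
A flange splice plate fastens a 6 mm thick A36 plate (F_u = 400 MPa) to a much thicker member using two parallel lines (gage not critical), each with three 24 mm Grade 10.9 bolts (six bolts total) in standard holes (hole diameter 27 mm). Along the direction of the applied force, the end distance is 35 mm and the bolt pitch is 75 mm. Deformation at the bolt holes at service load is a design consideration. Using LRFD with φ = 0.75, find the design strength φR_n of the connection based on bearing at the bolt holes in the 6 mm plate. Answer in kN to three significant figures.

Per bolt r_n = 1.2 l_c t F_u ≤ 2.4 d t F_u; upper limit = 2.4 × 24 × 6 × 400 / 1000 = 138.2 kN.
Edge bolt: l_c = 35 − 27/2 = 21.5 mm → 1.2 × 21.5 × 6 × 400 / 1000 = 61.92 → r_n = 61.92 kN.
Interior bolts: l_c = 75 − 27 = 48 mm → 1.2 × 48 × 6 × 400 / 1000 = 138.2 → r_n = 138.2 kN.
R_n = 2 × 61.92 + 4 × 138.2 = 676.8 kN.
Design strength φR_n = 0.75 × 676.8 = 508 kN.

508 kN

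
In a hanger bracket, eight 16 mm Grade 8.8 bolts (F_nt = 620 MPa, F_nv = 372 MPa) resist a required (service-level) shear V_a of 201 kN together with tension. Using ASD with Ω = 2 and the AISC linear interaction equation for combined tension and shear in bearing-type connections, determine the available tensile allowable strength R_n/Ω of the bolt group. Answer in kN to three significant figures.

A_b = π·16²/4 = 201.1 mm²; f_rv = 201 × 1000 / (8 × 201.1) = 125 MPa.
F'_nt = 1.3 F_nt − (Ω F_nt / F_nv) f_rv = 1.3·620 − (2·620/372)·125 = 389.5 MPa, capped at F_nt → F'_nt = 389.5 MPa.
R_n = F'_nt · A_b · n = 389.5 × 201.1 × 8 / 1000 = 626.4 kN.
Allowable strength R_n/Ω = 626.4 / 2 = 313 kN.

313 kN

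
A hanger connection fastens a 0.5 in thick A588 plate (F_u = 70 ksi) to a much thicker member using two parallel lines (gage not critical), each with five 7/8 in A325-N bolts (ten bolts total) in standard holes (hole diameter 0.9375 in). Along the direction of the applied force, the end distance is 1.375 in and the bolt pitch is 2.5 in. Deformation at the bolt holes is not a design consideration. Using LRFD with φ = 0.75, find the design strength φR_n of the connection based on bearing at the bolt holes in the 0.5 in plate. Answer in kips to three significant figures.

564 kips

Per bolt r_n = 1.5 l_c t F_u ≤ 3.0 d t F_u; upper limit = 3.0 × 0.875 × 0.5 × 70 = 91.88 kips.
Edge bolt: l_c = 1.375 − 0.9375/2 = 0.9062 in → 1.5 × 0.9062 × 0.5 × 70 = 47.58 → r_n = 47.58 kips.
Interior bolts: l_c = 2.5 − 0.9375 = 1.562 in → 1.5 × 1.562 × 0.5 × 70 = 82.03 → r_n = 82.03 kips.
R_n = 2 × 47.58 + 8 × 82.03 = 751.4 kips.
Design strength φR_n = 0.75 × 751.4 = 564 kips.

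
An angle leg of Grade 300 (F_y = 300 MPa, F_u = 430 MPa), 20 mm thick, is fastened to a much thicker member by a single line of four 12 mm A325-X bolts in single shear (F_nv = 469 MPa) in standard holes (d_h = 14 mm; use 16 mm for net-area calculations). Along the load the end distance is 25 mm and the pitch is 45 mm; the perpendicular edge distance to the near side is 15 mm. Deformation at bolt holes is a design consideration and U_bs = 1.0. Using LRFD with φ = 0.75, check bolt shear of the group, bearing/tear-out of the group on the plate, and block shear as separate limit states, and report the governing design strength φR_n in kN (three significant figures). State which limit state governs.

159 kN (bolt shear governs)

Bolt shear: A_b = π·12²/4 = 113.1 mm²; R_n = 469 × 113.1 × 4 × 1 / 1000 = 212.2 kN → 0.75 × 212.2 = 159 kN.
Bearing: edge l_c = 18, r_n = 185.8 kN; interior l_c = 31, r_n = 247.7 kN; R_n = 185.8 + 3·247.7 = 928.8 kN → 697 kN.
Block shear: A_gv = 3200, A_nv = 2080, A_nt = 140 mm²; R_n = min(0.6F_uA_nv, 0.6F_yA_gv) + U_bs·F_u·A_nt = 596.8 kN → 448 kN.
Bolt shear governs: 159 kN.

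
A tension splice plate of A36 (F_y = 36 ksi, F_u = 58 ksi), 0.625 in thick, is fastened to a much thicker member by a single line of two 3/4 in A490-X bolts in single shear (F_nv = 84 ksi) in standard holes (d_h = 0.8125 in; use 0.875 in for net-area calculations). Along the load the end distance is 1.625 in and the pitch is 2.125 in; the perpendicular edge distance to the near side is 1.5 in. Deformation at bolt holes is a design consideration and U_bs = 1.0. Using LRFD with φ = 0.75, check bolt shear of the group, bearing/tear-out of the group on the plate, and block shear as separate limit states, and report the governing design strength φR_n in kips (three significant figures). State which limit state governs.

55.7 kips (bolt shear governs)

Bolt shear: A_b = π·0.75²/4 = 0.4418 in²; R_n = 84 × 0.4418 × 2 × 1 = 74.22 kips → 0.75 × 74.22 = 55.7 kips.
Bearing: edge l_c = 1.219, r_n = 53.02 kips; interior l_c = 1.312, r_n = 57.09 kips; R_n = 53.02 + 1·57.09 = 110.1 kips → 82.6 kips.
Block shear: A_gv = 2.344, A_nv = 1.523, A_nt = 0.6641 in²; R_n = min(0.6F_uA_nv, 0.6F_yA_gv) + U_bs·F_u·A_nt = 89.14 kips → 66.9 kips.
Bolt shear governs: 55.7 kips.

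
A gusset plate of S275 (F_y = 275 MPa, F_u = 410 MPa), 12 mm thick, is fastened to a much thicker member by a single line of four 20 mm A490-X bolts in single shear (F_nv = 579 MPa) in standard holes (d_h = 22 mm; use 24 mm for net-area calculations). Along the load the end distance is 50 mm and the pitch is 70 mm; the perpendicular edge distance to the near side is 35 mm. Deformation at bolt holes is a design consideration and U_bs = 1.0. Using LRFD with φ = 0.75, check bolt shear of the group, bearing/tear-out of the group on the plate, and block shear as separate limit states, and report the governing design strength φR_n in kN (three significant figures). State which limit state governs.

Bolt shear: A_b = π·20²/4 = 314.2 mm²; R_n = 579 × 314.2 × 4 × 1 / 1000 = 727.6 kN → 0.75 × 727.6 = 546 kN.
Bearing: edge l_c = 39, r_n = 230.3 kN; interior l_c = 48, r_n = 236.2 kN; R_n = 230.3 + 3·236.2 = 938.7 kN → 704 kN.
Block shear: A_gv = 3120, A_nv = 2112, A_nt = 276 mm²; R_n = min(0.6F_uA_nv, 0.6F_yA_gv) + U_bs·F_u·A_nt = 628 kN → 471 kN.
Block shear governs: 471 kN.

471 kN (block shear governs)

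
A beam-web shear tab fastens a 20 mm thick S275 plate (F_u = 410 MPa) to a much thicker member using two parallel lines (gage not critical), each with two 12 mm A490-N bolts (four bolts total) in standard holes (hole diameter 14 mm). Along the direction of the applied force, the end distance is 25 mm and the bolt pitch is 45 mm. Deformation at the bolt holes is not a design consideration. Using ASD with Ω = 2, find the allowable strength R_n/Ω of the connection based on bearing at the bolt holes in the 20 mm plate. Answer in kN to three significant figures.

Per bolt r_n = 1.5 l_c t F_u ≤ 3.0 d t F_u; upper limit = 3.0 × 12 × 20 × 410 / 1000 = 295.2 kN.
Edge bolt: l_c = 25 − 14/2 = 18 mm → 1.5 × 18 × 20 × 410 / 1000 = 221.4 → r_n = 221.4 kN.
Interior bolts: l_c = 45 − 14 = 31 mm → 1.5 × 31 × 20 × 410 / 1000 = 381.3 → r_n = 295.2 kN.
R_n = 2 × 221.4 + 2 × 295.2 = 1033 kN.
Allowable strength R_n/Ω = 1033 / 2 = 517 kN.

517 kN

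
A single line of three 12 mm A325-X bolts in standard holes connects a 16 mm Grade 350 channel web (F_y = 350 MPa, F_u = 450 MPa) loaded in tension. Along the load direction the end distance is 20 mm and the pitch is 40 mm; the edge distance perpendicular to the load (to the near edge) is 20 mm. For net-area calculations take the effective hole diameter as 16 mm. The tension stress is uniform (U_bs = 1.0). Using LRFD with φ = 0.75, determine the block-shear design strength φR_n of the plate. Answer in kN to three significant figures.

Shear plane L_v = 20 + 2·40 = 100 mm; A_gv = 100 × 16 = 1600 mm².
A_nv = (100 − 2.5·16) × 16 = 960 mm².
A_nt = (20 − 0.5·16) × 16 = 192 mm².
0.6 F_u A_nv = 259.2 kN; 0.6 F_y A_gv = 336 kN → shear rupture governs the shear term.
R_n = 259.2 + 1.0 × 450 × 192 / 1000 = 345.6 kN.
Design strength φR_n = 0.75 × 345.6 = 259 kN.

259 kN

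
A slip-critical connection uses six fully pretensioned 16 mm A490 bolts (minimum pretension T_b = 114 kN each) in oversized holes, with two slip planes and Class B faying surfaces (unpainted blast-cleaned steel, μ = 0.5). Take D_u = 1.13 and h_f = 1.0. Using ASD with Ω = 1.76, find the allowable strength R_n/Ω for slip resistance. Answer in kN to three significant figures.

R_n = μ · D_u · h_f · T_b · n_s · n_b = 0.5 × 1.13 × 1.0 × 114 × 2 × 6 = 772.9 kN.
Allowable strength R_n/Ω = 772.9 / 1.76 = 439 kN.

439 kN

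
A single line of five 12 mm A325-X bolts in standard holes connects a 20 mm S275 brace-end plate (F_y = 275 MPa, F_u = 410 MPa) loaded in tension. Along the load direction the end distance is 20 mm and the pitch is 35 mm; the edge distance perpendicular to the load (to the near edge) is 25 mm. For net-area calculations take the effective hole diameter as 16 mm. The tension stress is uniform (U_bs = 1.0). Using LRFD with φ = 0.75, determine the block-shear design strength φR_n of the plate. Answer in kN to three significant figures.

429 kN

Shear plane L_v = 20 + 4·35 = 160 mm; A_gv = 160 × 20 = 3200 mm².
A_nv = (160 − 4.5·16) × 20 = 1760 mm².
A_nt = (25 − 0.5·16) × 20 = 340 mm².
0.6 F_u A_nv = 433 kN; 0.6 F_y A_gv = 528 kN → shear rupture governs the shear term.
R_n = 433 + 1.0 × 410 × 340 / 1000 = 572.4 kN.
Design strength φR_n = 0.75 × 572.4 = 429 kN.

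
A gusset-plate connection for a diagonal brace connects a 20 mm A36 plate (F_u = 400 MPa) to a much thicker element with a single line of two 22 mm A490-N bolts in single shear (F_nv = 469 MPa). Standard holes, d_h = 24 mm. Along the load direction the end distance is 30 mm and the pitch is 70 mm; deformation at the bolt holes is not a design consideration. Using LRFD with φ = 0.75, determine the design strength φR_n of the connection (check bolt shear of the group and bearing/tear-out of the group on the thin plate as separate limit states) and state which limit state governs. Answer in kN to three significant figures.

Bolt shear: A_b = π·22²/4 = 380.1 mm²; R_n = 469 × 380.1 × 2 × 1 / 1000 = 356.6 kN → 0.75 × 356.6 = 267 kN.
Bearing (1.5 l_c t F_u ≤ 3.0 d t F_u): upper limit = 3.0·22·20·400 / 1000 = 528 kN.
  Edge l_c = 30 − 24/2 = 18 → r_n = 216 kN; interior l_c = 70 − 24 = 46 → r_n = 528 kN.
  R_n,bearing = 1·216 + 1·528 = 744 kN → 0.75 × 744 = 558 kN.
Bolt shear governs: 267 kN.

267 kN (bolt shear governs)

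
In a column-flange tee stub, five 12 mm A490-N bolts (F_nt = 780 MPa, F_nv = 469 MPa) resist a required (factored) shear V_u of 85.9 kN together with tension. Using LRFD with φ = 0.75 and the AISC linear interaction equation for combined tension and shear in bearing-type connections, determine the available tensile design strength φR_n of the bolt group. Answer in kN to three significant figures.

A_b = π·12²/4 = 113.1 mm²; f_rv = 85.9 × 1000 / (5 × 113.1) = 151.9 MPa.
F'_nt = 1.3 F_nt − (F_nt / φF_nv) f_rv = 1.3·780 − (780/(0.75·469))·151.9 = 677.2 MPa, capped at F_nt → F'_nt = 677.2 MPa.
R_n = F'_nt · A_b · n = 677.2 × 113.1 × 5 / 1000 = 382.9 kN.
Design strength φR_n = 0.75 × 382.9 = 287 kN.

287 kN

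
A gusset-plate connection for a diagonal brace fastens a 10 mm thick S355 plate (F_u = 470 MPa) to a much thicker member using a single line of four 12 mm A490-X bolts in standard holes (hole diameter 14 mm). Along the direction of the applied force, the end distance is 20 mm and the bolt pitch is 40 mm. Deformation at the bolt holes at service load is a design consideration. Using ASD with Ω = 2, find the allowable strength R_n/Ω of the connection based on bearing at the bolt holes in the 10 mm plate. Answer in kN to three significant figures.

Per bolt r_n = 1.2 l_c t F_u ≤ 2.4 d t F_u; upper limit = 2.4 × 12 × 10 × 470 / 1000 = 135.4 kN.
Edge bolt: l_c = 20 − 14/2 = 13 mm → 1.2 × 13 × 10 × 470 / 1000 = 73.32 → r_n = 73.32 kN.
Interior bolts: l_c = 40 − 14 = 26 mm → 1.2 × 26 × 10 × 470 / 1000 = 146.6 → r_n = 135.4 kN.
R_n = 1 × 73.32 + 3 × 135.4 = 479.4 kN.
Allowable strength R_n/Ω = 479.4 / 2 = 240 kN.

240 kN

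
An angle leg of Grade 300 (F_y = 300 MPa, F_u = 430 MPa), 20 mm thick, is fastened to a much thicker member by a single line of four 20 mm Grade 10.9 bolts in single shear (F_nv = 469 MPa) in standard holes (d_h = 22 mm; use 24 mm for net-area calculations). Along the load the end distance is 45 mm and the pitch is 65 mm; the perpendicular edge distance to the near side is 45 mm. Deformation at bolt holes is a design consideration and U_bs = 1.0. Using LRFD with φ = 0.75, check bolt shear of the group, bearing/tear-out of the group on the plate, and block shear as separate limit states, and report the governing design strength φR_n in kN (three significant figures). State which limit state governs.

442 kN (bolt shear governs)

Bolt shear: A_b = π·20²/4 = 314.2 mm²; R_n = 469 × 314.2 × 4 × 1 / 1000 = 589.4 kN → 0.75 × 589.4 = 442 kN.
Bearing: edge l_c = 34, r_n = 350.9 kN; interior l_c = 43, r_n = 412.8 kN; R_n = 350.9 + 3·412.8 = 1589 kN → 1190 kN.
Block shear: A_gv = 4800, A_nv = 3120, A_nt = 660 mm²; R_n = min(0.6F_uA_nv, 0.6F_yA_gv) + U_bs·F_u·A_nt = 1089 kN → 817 kN.
Bolt shear governs: 442 kN.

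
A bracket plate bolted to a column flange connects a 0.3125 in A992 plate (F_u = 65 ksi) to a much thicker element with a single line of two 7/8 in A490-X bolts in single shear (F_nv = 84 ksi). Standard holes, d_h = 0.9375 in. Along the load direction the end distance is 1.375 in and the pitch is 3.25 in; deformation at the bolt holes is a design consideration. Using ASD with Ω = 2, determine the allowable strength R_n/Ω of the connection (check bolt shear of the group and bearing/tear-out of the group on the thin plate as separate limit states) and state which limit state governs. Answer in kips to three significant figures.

Bolt shear: A_b = π·0.875²/4 = 0.6013 in²; R_n = 84 × 0.6013 × 2 × 1 = 101 kips → 101 / 2 = 50.5 kips.
Bearing (1.2 l_c t F_u ≤ 2.4 d t F_u): upper limit = 2.4·0.875·0.3125·65 = 42.66 kips.
  Edge l_c = 1.375 − 0.9375/2 = 0.9062 → r_n = 22.09 kips; interior l_c = 3.25 − 0.9375 = 2.312 → r_n = 42.66 kips.
  R_n,bearing = 1·22.09 + 1·42.66 = 64.75 kips → 64.75 / 2 = 32.4 kips.
Bearing governs: 32.4 kips.

32.4 kips (bearing governs)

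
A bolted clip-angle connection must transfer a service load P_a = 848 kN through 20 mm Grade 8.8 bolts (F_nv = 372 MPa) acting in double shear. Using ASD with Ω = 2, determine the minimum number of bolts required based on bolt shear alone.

8 bolts

A_b = π·20²/4 = 314.2 mm².
Per-bolt allowable strength R_n/Ω = 372 × 314.2 × 2 / 1000 / 2 = 116.9 kN.
n ≥ 848 / 116.9 = 7.256 → use 8 bolts.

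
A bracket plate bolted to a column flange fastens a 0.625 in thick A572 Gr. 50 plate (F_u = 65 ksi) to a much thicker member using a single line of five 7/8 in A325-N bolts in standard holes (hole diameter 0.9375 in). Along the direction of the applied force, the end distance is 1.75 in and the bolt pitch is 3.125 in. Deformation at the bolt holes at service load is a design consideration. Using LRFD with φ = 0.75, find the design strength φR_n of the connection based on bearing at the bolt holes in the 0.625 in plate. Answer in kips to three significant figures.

Per bolt r_n = 1.2 l_c t F_u ≤ 2.4 d t F_u; upper limit = 2.4 × 0.875 × 0.625 × 65 = 85.31 kips.
Edge bolt: l_c = 1.75 − 0.9375/2 = 1.281 in → 1.2 × 1.281 × 0.625 × 65 = 62.46 → r_n = 62.46 kips.
Interior bolts: l_c = 3.125 − 0.9375 = 2.188 in → 1.2 × 2.188 × 0.625 × 65 = 106.6 → r_n = 85.31 kips.
R_n = 1 × 62.46 + 4 × 85.31 = 403.7 kips.
Design strength φR_n = 0.75 × 403.7 = 303 kips.

303 kips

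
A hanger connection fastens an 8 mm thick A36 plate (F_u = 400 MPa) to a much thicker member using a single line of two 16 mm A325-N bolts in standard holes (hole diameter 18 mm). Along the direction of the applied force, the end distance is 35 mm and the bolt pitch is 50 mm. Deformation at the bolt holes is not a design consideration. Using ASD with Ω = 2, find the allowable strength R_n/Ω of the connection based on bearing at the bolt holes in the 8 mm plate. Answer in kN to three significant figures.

139 kN

Per bolt r_n = 1.5 l_c t F_u ≤ 3.0 d t F_u; upper limit = 3.0 × 16 × 8 × 400 / 1000 = 153.6 kN.
Edge bolt: l_c = 35 − 18/2 = 26 mm → 1.5 × 26 × 8 × 400 / 1000 = 124.8 → r_n = 124.8 kN.
Interior bolts: l_c = 50 − 18 = 32 mm → 1.5 × 32 × 8 × 400 / 1000 = 153.6 → r_n = 153.6 kN.
R_n = 1 × 124.8 + 1 × 153.6 = 278.4 kN.
Allowable strength R_n/Ω = 278.4 / 2 = 139 kN.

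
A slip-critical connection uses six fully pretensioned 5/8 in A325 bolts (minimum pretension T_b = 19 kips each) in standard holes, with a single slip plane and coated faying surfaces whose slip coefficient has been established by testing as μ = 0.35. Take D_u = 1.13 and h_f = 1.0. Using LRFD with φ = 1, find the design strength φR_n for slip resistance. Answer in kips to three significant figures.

R_n = μ · D_u · h_f · T_b · n_s · n_b = 0.35 × 1.13 × 1.0 × 19 × 1 × 6 = 45.09 kips.
Design strength φR_n = 1 × 45.09 = 45.1 kips.

45.1 kips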